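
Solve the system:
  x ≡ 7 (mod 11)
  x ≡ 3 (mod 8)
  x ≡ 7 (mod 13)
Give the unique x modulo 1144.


Moduli 11, 8, 13 are pairwise coprime; by CRT there is a unique solution modulo M = 11 · 8 · 13 = 1144.
Solve pairwise, accumulating the modulus:
  Start with x ≡ 7 (mod 11).
  Combine with x ≡ 3 (mod 8): since gcd(11, 8) = 1, we get a unique residue mod 88.
    Write x = 7 + 11·t and substitute into x ≡ 3 (mod 8): 11·t ≡ 3 − 7 = -4 (mod 8).
    Reduce coefficients mod 8: 3·t ≡ 4 (mod 8).
    The inverse of 3 mod 8 is 3 (since 3·3 = 9 = 1·8 + 1), so t ≡ 3·4 = 12 ≡ 4 (mod 8).
    Then x = 7 + 11·4 = 51, valid modulo lcm(11, 8) = 88: x ≡ 51 (mod 88).
  Combine with x ≡ 7 (mod 13): since gcd(88, 13) = 1, we get a unique residue mod 1144.
    Write x = 51 + 88·t and substitute into x ≡ 7 (mod 13): 88·t ≡ 7 − 51 = -44 (mod 13).
    Reduce coefficients mod 13: 10·t ≡ 8 (mod 13).
    The inverse of 10 mod 13 is 4 (since 10·4 = 40 = 3·13 + 1), so t ≡ 4·8 = 32 ≡ 6 (mod 13).
    Then x = 51 + 88·6 = 579, valid modulo lcm(88, 13) = 1144: x ≡ 579 (mod 1144).
Verify: 579 mod 11 = 7 ✓, 579 mod 8 = 3 ✓, 579 mod 13 = 7 ✓.

x ≡ 579 (mod 1144).


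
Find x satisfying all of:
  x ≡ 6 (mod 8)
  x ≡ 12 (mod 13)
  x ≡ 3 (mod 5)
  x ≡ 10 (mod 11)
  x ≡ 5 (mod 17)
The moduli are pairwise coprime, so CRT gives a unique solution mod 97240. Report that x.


Product of moduli M = 8 · 13 · 5 · 11 · 17 = 97240.
Merge one congruence at a time:
  Start: x ≡ 6 (mod 8).
  Combine with x ≡ 12 (mod 13); new modulus lcm = 104.
    Write x = 6 + 8·t and substitute into x ≡ 12 (mod 13): 8·t ≡ 12 − 6 = 6 (mod 13).
    The inverse of 8 mod 13 is 5 (since 8·5 = 40 = 3·13 + 1), so t ≡ 5·6 = 30 ≡ 4 (mod 13).
    Then x = 6 + 8·4 = 38, valid modulo lcm(8, 13) = 104: x ≡ 38 (mod 104).
  Combine with x ≡ 3 (mod 5); new modulus lcm = 520.
    Write x = 38 + 104·t and substitute into x ≡ 3 (mod 5): 104·t ≡ 3 − 38 = -35 (mod 5).
    Reduce coefficients mod 5: 4·t ≡ 0 (mod 5).
    The inverse of 4 mod 5 is 4 (since 4·4 = 16 = 3·5 + 1), so t ≡ 4·0 = 0 ≡ 0 (mod 5).
    Then x = 38 + 104·0 = 38, valid modulo lcm(104, 5) = 520: x ≡ 38 (mod 520).
  Combine with x ≡ 10 (mod 11); new modulus lcm = 5720.
    Write x = 38 + 520·t and substitute into x ≡ 10 (mod 11): 520·t ≡ 10 − 38 = -28 (mod 11).
    Reduce coefficients mod 11: 3·t ≡ 5 (mod 11).
    The inverse of 3 mod 11 is 4 (since 3·4 = 12 = 1·11 + 1), so t ≡ 4·5 = 20 ≡ 9 (mod 11).
    Then x = 38 + 520·9 = 4718, valid modulo lcm(520, 11) = 5720: x ≡ 4718 (mod 5720).
  Combine with x ≡ 5 (mod 17); new modulus lcm = 97240.
    Write x = 4718 + 5720·t and substitute into x ≡ 5 (mod 17): 5720·t ≡ 5 − 4718 = -4713 (mod 17).
    Reduce coefficients mod 17: 8·t ≡ 13 (mod 17).
    The inverse of 8 mod 17 is 15 (since 8·15 = 120 = 7·17 + 1), so t ≡ 15·13 = 195 ≡ 8 (mod 17).
    Then x = 4718 + 5720·8 = 50478, valid modulo lcm(5720, 17) = 97240: x ≡ 50478 (mod 97240).
Verify against each original: 50478 mod 8 = 6, 50478 mod 13 = 12, 50478 mod 5 = 3, 50478 mod 11 = 10, 50478 mod 17 = 5.

x ≡ 50478 (mod 97240).


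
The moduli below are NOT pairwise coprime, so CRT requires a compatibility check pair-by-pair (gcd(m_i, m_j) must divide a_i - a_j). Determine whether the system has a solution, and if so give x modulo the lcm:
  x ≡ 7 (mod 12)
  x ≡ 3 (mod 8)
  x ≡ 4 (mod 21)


Moduli 12, 8, 21 are not pairwise coprime, so CRT works modulo lcm(m_i) when all pairwise compatibility conditions hold.
Pairwise compatibility: gcd(m_i, m_j) must divide a_i - a_j for every pair.
Merge one congruence at a time:
  Start: x ≡ 7 (mod 12).
  Combine with x ≡ 3 (mod 8): gcd(12, 8) = 4; 3 - 7 = -4, which IS divisible by 4, so compatible.
    Write x = 7 + 12·t and substitute into x ≡ 3 (mod 8): 12·t ≡ 3 − 7 = -4 (mod 8).
    Divide the congruence (and modulus) by g = 4: 3·t ≡ -1 (mod 2).
    Reduce coefficients mod 2: 1·t ≡ 1 (mod 2).
    So t ≡ 1 (mod 2).
    Then x = 7 + 12·1 = 19, valid modulo lcm(12, 8) = 24: x ≡ 19 (mod 24).
  Combine with x ≡ 4 (mod 21): gcd(24, 21) = 3; 4 - 19 = -15, which IS divisible by 3, so compatible.
    Write x = 19 + 24·t and substitute into x ≡ 4 (mod 21): 24·t ≡ 4 − 19 = -15 (mod 21).
    Divide the congruence (and modulus) by g = 3: 8·t ≡ -5 (mod 7).
    Reduce coefficients mod 7: 1·t ≡ 2 (mod 7).
    So t ≡ 2 (mod 7).
    Then x = 19 + 24·2 = 67, valid modulo lcm(24, 21) = 168: x ≡ 67 (mod 168).
Verify: 67 mod 12 = 7, 67 mod 8 = 3, 67 mod 21 = 4.

x ≡ 67 (mod 168).


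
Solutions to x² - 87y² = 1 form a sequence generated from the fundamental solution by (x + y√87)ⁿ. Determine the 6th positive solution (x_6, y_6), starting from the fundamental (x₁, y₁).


Step 1: Find the fundamental solution (x₁, y₁) of x² - 87y² = 1.
  Expand √87 as a continued fraction. a₀ = ⌊√87⌋ = 9; iterate m_{k+1} = d_k·a_k − m_k, d_{k+1} = (87 − m_{k+1}²)/d_k, a_{k+1} = ⌊(a₀ + m_{k+1})/d_{k+1}⌋ (starting m₀ = 0, d₀ = 1), with convergents p_k = a_k·p_{k-1} + p_{k-2}, q_k = a_k·q_{k-1} + q_{k-2} (p₋₁ = 1, q₋₁ = 0):
  k = 0: a₀ = 9; p₀/q₀ = 9/1; p₀² − 87·q₀² = 81 − 87 = -6.
  k = 1: m = 9, d = 6, a = ⌊(9 + 9)/6⌋ = 3; p/q = (3·9 + 1)/(3·1 + 0) = 28/3; p² − 87·q² = 784 − 783 = 1.
  The first convergent with p² − 87·q² = 1 gives the fundamental solution (x₁, y₁) = (28, 3).
Step 2: Apply the recurrence (x_{n+1}, y_{n+1}) = (x₁x_n + 87y₁y_n, x₁y_n + y₁x_n) repeatedly.
  From (x_1, y_1) = (28, 3): x_2 = 28·28 + 87·3·3 = 1567; y_2 = 28·3 + 3·28 = 168.
  From (x_2, y_2) = (1567, 168): x_3 = 28·1567 + 87·3·168 = 87724; y_3 = 28·168 + 3·1567 = 9405.
  From (x_3, y_3) = (87724, 9405): x_4 = 28·87724 + 87·3·9405 = 4910977; y_4 = 28·9405 + 3·87724 = 526512.
  From (x_4, y_4) = (4910977, 526512): x_5 = 28·4910977 + 87·3·526512 = 274926988; y_5 = 28·526512 + 3·4910977 = 29475267.
  From (x_5, y_5) = (274926988, 29475267): x_6 = 28·274926988 + 87·3·29475267 = 15391000351; y_6 = 28·29475267 + 3·274926988 = 1650088440.
Step 3: Verify x_6² - 87·y_6² = 236882891804482123201 - 236882891804482123200 = 1 (should be 1). ✓

(x_1, y_1) = (28, 3); (x_6, y_6) = (15391000351, 1650088440).


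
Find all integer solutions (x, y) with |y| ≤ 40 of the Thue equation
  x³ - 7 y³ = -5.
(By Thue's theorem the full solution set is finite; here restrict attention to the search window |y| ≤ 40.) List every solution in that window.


The equation is x³ - 7y³ = -5. For fixed y, x³ = 7·y³ − 5, so a solution requires the RHS to be a perfect cube.
Strategy: iterate y from -40 to 40, compute RHS = 7·y³ − 5, and check whether it is a (positive or negative) perfect cube.
Check small values of y:
  y = 0: RHS = -5 is not a perfect cube.
  y = 1: RHS = 2 is not a perfect cube.
  y = -1: RHS = -12 is not a perfect cube.
  y = 2: RHS = 51 is not a perfect cube.
  y = -2: RHS = -61 is not a perfect cube.
  y = 3: RHS = 184 is not a perfect cube.
  y = -3: RHS = -194 is not a perfect cube.
Continuing the search up to |y| = 40 finds no solutions either.
No (x, y) in the scanned range satisfies the equation.

No integer solutions with |y| ≤ 40.


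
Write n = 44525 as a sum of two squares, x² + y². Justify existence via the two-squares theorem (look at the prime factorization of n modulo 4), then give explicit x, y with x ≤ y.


Step 1: Factor n = 44525 = 5^2 · 13 · 137.
Step 2: Check the mod-4 condition on each prime factor: 5 ≡ 1 (mod 4), exponent 2; 13 ≡ 1 (mod 4), exponent 1; 137 ≡ 1 (mod 4), exponent 1.
All primes ≡ 3 (mod 4) appear to even exponent (or don't appear), so by the two-squares theorem n IS expressible as a sum of two squares.
Step 3: Build a representation. Group n = k² · m with k = 5 and m = 13 · 137 = 1781 (a product of primes ≡ 1 (mod 4)); a representation of m scales to one of n via (k·x)² + (k·y)² = k²(x² + y²). Each prime p ≡ 1 (mod 4) is itself a sum of two squares; find a² by testing p − a² for a perfect square:
  13: 13 − 1² = 12, 13 − 2² = 9 = 3² ⇒ 13 = 2² + 3².
  137: 137 − 1² = 136, 137 − 2² = 133, 137 − 3² = 128, 137 − 4² = 121 = 11² ⇒ 137 = 4² + 11².
  Combine using the Brahmagupta–Fibonacci identity (a² + b²)(c² + d²) = (ac − bd)² + (ad + bc)² = (ac + bd)² + (ad − bc)²:
  13 · 137 = 1781: from (2² + 3²)(4² + 11²), take (2·4 − 3·11, 2·11 + 3·4) = (8 − 33, 22 + 12) = (-25, 34); dropping signs (only squares matter) gives (25, 34); check 25² + 34² = 625 + 1156 = 1781 ✓.
  Scale by k = 5: (5·25, 5·34) = (125, 170).
Step 4: Order so x ≤ y and verify: 125² + 170² = 15625 + 28900 = 44525 = n. ✓

n = 44525 = 125² + 170² (one valid representation with x ≤ y).


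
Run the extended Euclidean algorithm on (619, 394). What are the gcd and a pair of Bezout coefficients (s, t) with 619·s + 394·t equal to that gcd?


Euclidean algorithm on (619, 394) — divide until remainder is 0:
  619 = 1 · 394 + 225
  394 = 1 · 225 + 169
  225 = 1 · 169 + 56
  169 = 3 · 56 + 1
  56 = 56 · 1 + 0
gcd(619, 394) = 1.
Track Bezout coefficients alongside the remainders: start with r₀ = 619 = a·1 + b·0 (s = 1, t = 0) and r₁ = 394 = a·0 + b·1 (s = 0, t = 1); each new remainder r_{k+1} = r_{k-1} − q_k·r_k inherits s_{k+1} = s_{k-1} − q_k·s_k, t_{k+1} = t_{k-1} − q_k·t_k, so r_k = a·s_k + b·t_k at every step:
  q = 1: r = 225, s = 1 − 1·0 = 1, t = 0 − 1·1 = -1  (check: 619·1 + 394·(-1) = 225)
  q = 1: r = 169, s = 0 − 1·1 = -1, t = 1 − 1·(-1) = 2  (check: 619·(-1) + 394·2 = 169)
  q = 1: r = 56, s = 1 − 1·(-1) = 2, t = -1 − 1·2 = -3  (check: 619·2 + 394·(-3) = 56)
  q = 3: r = 1, s = -1 − 3·2 = -7, t = 2 − 3·(-3) = 11  (check: 619·(-7) + 394·11 = 1)
The row with r = 1 (the gcd) gives the Bezout coefficients s = -7, t = 11.
Result: 619 · (-7) + 394 · (11) = 1.

gcd(619, 394) = 1; s = -7, t = 11 (check: 619·(-7) + 394·11 = 1).


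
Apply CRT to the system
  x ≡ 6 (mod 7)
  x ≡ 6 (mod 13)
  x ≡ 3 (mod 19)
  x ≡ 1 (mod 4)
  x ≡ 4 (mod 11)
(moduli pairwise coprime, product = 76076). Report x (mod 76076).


Product of moduli M = 7 · 13 · 19 · 4 · 11 = 76076.
Merge one congruence at a time:
  Start: x ≡ 6 (mod 7).
  Combine with x ≡ 6 (mod 13); new modulus lcm = 91.
    Write x = 6 + 7·t and substitute into x ≡ 6 (mod 13): 7·t ≡ 6 − 6 = 0 (mod 13).
    The inverse of 7 mod 13 is 2 (since 7·2 = 14 = 1·13 + 1), so t ≡ 2·0 = 0 ≡ 0 (mod 13).
    Then x = 6 + 7·0 = 6, valid modulo lcm(7, 13) = 91: x ≡ 6 (mod 91).
  Combine with x ≡ 3 (mod 19); new modulus lcm = 1729.
    Write x = 6 + 91·t and substitute into x ≡ 3 (mod 19): 91·t ≡ 3 − 6 = -3 (mod 19).
    Reduce coefficients mod 19: 15·t ≡ 16 (mod 19).
    The inverse of 15 mod 19 is 14 (since 15·14 = 210 = 11·19 + 1), so t ≡ 14·16 = 224 ≡ 15 (mod 19).
    Then x = 6 + 91·15 = 1371, valid modulo lcm(91, 19) = 1729: x ≡ 1371 (mod 1729).
  Combine with x ≡ 1 (mod 4); new modulus lcm = 6916.
    Write x = 1371 + 1729·t and substitute into x ≡ 1 (mod 4): 1729·t ≡ 1 − 1371 = -1370 (mod 4).
    Reduce coefficients mod 4: 1·t ≡ 2 (mod 4).
    So t ≡ 2 (mod 4).
    Then x = 1371 + 1729·2 = 4829, valid modulo lcm(1729, 4) = 6916: x ≡ 4829 (mod 6916).
  Combine with x ≡ 4 (mod 11); new modulus lcm = 76076.
    Write x = 4829 + 6916·t and substitute into x ≡ 4 (mod 11): 6916·t ≡ 4 − 4829 = -4825 (mod 11).
    Reduce coefficients mod 11: 8·t ≡ 4 (mod 11).
    The inverse of 8 mod 11 is 7 (since 8·7 = 56 = 5·11 + 1), so t ≡ 7·4 = 28 ≡ 6 (mod 11).
    Then x = 4829 + 6916·6 = 46325, valid modulo lcm(6916, 11) = 76076: x ≡ 46325 (mod 76076).
Verify against each original: 46325 mod 7 = 6, 46325 mod 13 = 6, 46325 mod 19 = 3, 46325 mod 4 = 1, 46325 mod 11 = 4.

x ≡ 46325 (mod 76076).


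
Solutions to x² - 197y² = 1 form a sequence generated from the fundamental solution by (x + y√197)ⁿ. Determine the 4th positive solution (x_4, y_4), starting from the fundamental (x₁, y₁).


Step 1: Find the fundamental solution (x₁, y₁) of x² - 197y² = 1.
  Expand √197 as a continued fraction. a₀ = ⌊√197⌋ = 14; iterate m_{k+1} = d_k·a_k − m_k, d_{k+1} = (197 − m_{k+1}²)/d_k, a_{k+1} = ⌊(a₀ + m_{k+1})/d_{k+1}⌋ (starting m₀ = 0, d₀ = 1), with convergents p_k = a_k·p_{k-1} + p_{k-2}, q_k = a_k·q_{k-1} + q_{k-2} (p₋₁ = 1, q₋₁ = 0):
  k = 0: a₀ = 14; p₀/q₀ = 14/1; p₀² − 197·q₀² = 196 − 197 = -1.
  k = 1: m = 14, d = 1, a = ⌊(14 + 14)/1⌋ = 28; p/q = (28·14 + 1)/(28·1 + 0) = 393/28; p² − 197·q² = 154449 − 154448 = 1.
  The first convergent with p² − 197·q² = 1 gives the fundamental solution (x₁, y₁) = (393, 28).
Step 2: Apply the recurrence (x_{n+1}, y_{n+1}) = (x₁x_n + 197y₁y_n, x₁y_n + y₁x_n) repeatedly.
  From (x_1, y_1) = (393, 28): x_2 = 393·393 + 197·28·28 = 308897; y_2 = 393·28 + 28·393 = 22008.
  From (x_2, y_2) = (308897, 22008): x_3 = 393·308897 + 197·28·22008 = 242792649; y_3 = 393·22008 + 28·308897 = 17298260.
  From (x_3, y_3) = (242792649, 17298260): x_4 = 393·242792649 + 197·28·17298260 = 190834713217; y_4 = 393·17298260 + 28·242792649 = 13596410352.
Step 3: Verify x_4² - 197·y_4² = 36417887768614634489089 - 36417887768614634489088 = 1 (should be 1). ✓

(x_1, y_1) = (393, 28); (x_4, y_4) = (190834713217, 13596410352).


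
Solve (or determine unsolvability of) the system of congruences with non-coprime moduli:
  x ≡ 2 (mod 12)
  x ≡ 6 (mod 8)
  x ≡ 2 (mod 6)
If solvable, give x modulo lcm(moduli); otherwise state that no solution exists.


Moduli 12, 8, 6 are not pairwise coprime, so CRT works modulo lcm(m_i) when all pairwise compatibility conditions hold.
Pairwise compatibility: gcd(m_i, m_j) must divide a_i - a_j for every pair.
Merge one congruence at a time:
  Start: x ≡ 2 (mod 12).
  Combine with x ≡ 6 (mod 8): gcd(12, 8) = 4; 6 - 2 = 4, which IS divisible by 4, so compatible.
    Write x = 2 + 12·t and substitute into x ≡ 6 (mod 8): 12·t ≡ 6 − 2 = 4 (mod 8).
    Divide the congruence (and modulus) by g = 4: 3·t ≡ 1 (mod 2).
    Reduce coefficients mod 2: 1·t ≡ 1 (mod 2).
    So t ≡ 1 (mod 2).
    Then x = 2 + 12·1 = 14, valid modulo lcm(12, 8) = 24: x ≡ 14 (mod 24).
  Combine with x ≡ 2 (mod 6): gcd(24, 6) = 6; 2 - 14 = -12, which IS divisible by 6, so compatible.
    Write x = 14 + 24·t and substitute into x ≡ 2 (mod 6): 24·t ≡ 2 − 14 = -12 (mod 6).
    Divide the congruence (and modulus) by g = 6: 4·t ≡ -2 (mod 1).
    Modulo 1 every t works; take t = 0.
    Then x = 14 + 24·0 = 14, valid modulo lcm(24, 6) = 24: x ≡ 14 (mod 24).
Verify: 14 mod 12 = 2, 14 mod 8 = 6, 14 mod 6 = 2.

x ≡ 14 (mod 24).


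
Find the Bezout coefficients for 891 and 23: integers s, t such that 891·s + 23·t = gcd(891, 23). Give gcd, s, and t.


Euclidean algorithm on (891, 23) — divide until remainder is 0:
  891 = 38 · 23 + 17
  23 = 1 · 17 + 6
  17 = 2 · 6 + 5
  6 = 1 · 5 + 1
  5 = 5 · 1 + 0
gcd(891, 23) = 1.
Track Bezout coefficients alongside the remainders: start with r₀ = 891 = a·1 + b·0 (s = 1, t = 0) and r₁ = 23 = a·0 + b·1 (s = 0, t = 1); each new remainder r_{k+1} = r_{k-1} − q_k·r_k inherits s_{k+1} = s_{k-1} − q_k·s_k, t_{k+1} = t_{k-1} − q_k·t_k, so r_k = a·s_k + b·t_k at every step:
  q = 38: r = 17, s = 1 − 38·0 = 1, t = 0 − 38·1 = -38  (check: 891·1 + 23·(-38) = 17)
  q = 1: r = 6, s = 0 − 1·1 = -1, t = 1 − 1·(-38) = 39  (check: 891·(-1) + 23·39 = 6)
  q = 2: r = 5, s = 1 − 2·(-1) = 3, t = -38 − 2·39 = -116  (check: 891·3 + 23·(-116) = 5)
  q = 1: r = 1, s = -1 − 1·3 = -4, t = 39 − 1·(-116) = 155  (check: 891·(-4) + 23·155 = 1)
The row with r = 1 (the gcd) gives the Bezout coefficients s = -4, t = 155.
Result: 891 · (-4) + 23 · (155) = 1.

gcd(891, 23) = 1; s = -4, t = 155 (check: 891·(-4) + 23·155 = 1).


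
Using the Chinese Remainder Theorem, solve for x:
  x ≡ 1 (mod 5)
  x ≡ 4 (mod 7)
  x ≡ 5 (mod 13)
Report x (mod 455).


Moduli 5, 7, 13 are pairwise coprime; by CRT there is a unique solution modulo M = 5 · 7 · 13 = 455.
Solve pairwise, accumulating the modulus:
  Start with x ≡ 1 (mod 5).
  Combine with x ≡ 4 (mod 7): since gcd(5, 7) = 1, we get a unique residue mod 35.
    Write x = 1 + 5·t and substitute into x ≡ 4 (mod 7): 5·t ≡ 4 − 1 = 3 (mod 7).
    The inverse of 5 mod 7 is 3 (since 5·3 = 15 = 2·7 + 1), so t ≡ 3·3 = 9 ≡ 2 (mod 7).
    Then x = 1 + 5·2 = 11, valid modulo lcm(5, 7) = 35: x ≡ 11 (mod 35).
  Combine with x ≡ 5 (mod 13): since gcd(35, 13) = 1, we get a unique residue mod 455.
    Write x = 11 + 35·t and substitute into x ≡ 5 (mod 13): 35·t ≡ 5 − 11 = -6 (mod 13).
    Reduce coefficients mod 13: 9·t ≡ 7 (mod 13).
    The inverse of 9 mod 13 is 3 (since 9·3 = 27 = 2·13 + 1), so t ≡ 3·7 = 21 ≡ 8 (mod 13).
    Then x = 11 + 35·8 = 291, valid modulo lcm(35, 13) = 455: x ≡ 291 (mod 455).
Verify: 291 mod 5 = 1 ✓, 291 mod 7 = 4 ✓, 291 mod 13 = 5 ✓.

x ≡ 291 (mod 455).


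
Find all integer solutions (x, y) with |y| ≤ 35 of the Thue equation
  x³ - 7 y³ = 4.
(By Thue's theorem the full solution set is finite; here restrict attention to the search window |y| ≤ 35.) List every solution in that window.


The equation is x³ - 7y³ = 4. For fixed y, x³ = 7·y³ + 4, so a solution requires the RHS to be a perfect cube.
Strategy: iterate y from -35 to 35, compute RHS = 7·y³ + 4, and check whether it is a (positive or negative) perfect cube.
Check small values of y:
  y = 0: RHS = 4 is not a perfect cube.
  y = 1: RHS = 11 is not a perfect cube.
  y = -1: RHS = -3 is not a perfect cube.
  y = 2: RHS = 60 is not a perfect cube.
  y = -2: RHS = -52 is not a perfect cube.
  y = 3: RHS = 193 is not a perfect cube.
  y = -3: RHS = -185 is not a perfect cube.
Continuing the search up to |y| = 35 finds no solutions either.
No (x, y) in the scanned range satisfies the equation.

No integer solutions with |y| ≤ 35.


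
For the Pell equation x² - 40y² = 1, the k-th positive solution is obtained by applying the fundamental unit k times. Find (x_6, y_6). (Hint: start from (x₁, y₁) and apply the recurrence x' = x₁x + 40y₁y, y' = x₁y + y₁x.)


Step 1: Find the fundamental solution (x₁, y₁) of x² - 40y² = 1.
  Expand √40 as a continued fraction. a₀ = ⌊√40⌋ = 6; iterate m_{k+1} = d_k·a_k − m_k, d_{k+1} = (40 − m_{k+1}²)/d_k, a_{k+1} = ⌊(a₀ + m_{k+1})/d_{k+1}⌋ (starting m₀ = 0, d₀ = 1), with convergents p_k = a_k·p_{k-1} + p_{k-2}, q_k = a_k·q_{k-1} + q_{k-2} (p₋₁ = 1, q₋₁ = 0):
  k = 0: a₀ = 6; p₀/q₀ = 6/1; p₀² − 40·q₀² = 36 − 40 = -4.
  k = 1: m = 6, d = 4, a = ⌊(6 + 6)/4⌋ = 3; p/q = (3·6 + 1)/(3·1 + 0) = 19/3; p² − 40·q² = 361 − 360 = 1.
  The first convergent with p² − 40·q² = 1 gives the fundamental solution (x₁, y₁) = (19, 3).
Step 2: Apply the recurrence (x_{n+1}, y_{n+1}) = (x₁x_n + 40y₁y_n, x₁y_n + y₁x_n) repeatedly.
  From (x_1, y_1) = (19, 3): x_2 = 19·19 + 40·3·3 = 721; y_2 = 19·3 + 3·19 = 114.
  From (x_2, y_2) = (721, 114): x_3 = 19·721 + 40·3·114 = 27379; y_3 = 19·114 + 3·721 = 4329.
  From (x_3, y_3) = (27379, 4329): x_4 = 19·27379 + 40·3·4329 = 1039681; y_4 = 19·4329 + 3·27379 = 164388.
  From (x_4, y_4) = (1039681, 164388): x_5 = 19·1039681 + 40·3·164388 = 39480499; y_5 = 19·164388 + 3·1039681 = 6242415.
  From (x_5, y_5) = (39480499, 6242415): x_6 = 19·39480499 + 40·3·6242415 = 1499219281; y_6 = 19·6242415 + 3·39480499 = 237047382.
Step 3: Verify x_6² - 40·y_6² = 2247658452522156961 - 2247658452522156960 = 1 (should be 1). ✓

(x_1, y_1) = (19, 3); (x_6, y_6) = (1499219281, 237047382).


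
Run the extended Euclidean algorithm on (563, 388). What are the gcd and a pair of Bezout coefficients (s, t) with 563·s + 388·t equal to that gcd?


Euclidean algorithm on (563, 388) — divide until remainder is 0:
  563 = 1 · 388 + 175
  388 = 2 · 175 + 38
  175 = 4 · 38 + 23
  38 = 1 · 23 + 15
  23 = 1 · 15 + 8
  15 = 1 · 8 + 7
  8 = 1 · 7 + 1
  7 = 7 · 1 + 0
gcd(563, 388) = 1.
Track Bezout coefficients alongside the remainders: start with r₀ = 563 = a·1 + b·0 (s = 1, t = 0) and r₁ = 388 = a·0 + b·1 (s = 0, t = 1); each new remainder r_{k+1} = r_{k-1} − q_k·r_k inherits s_{k+1} = s_{k-1} − q_k·s_k, t_{k+1} = t_{k-1} − q_k·t_k, so r_k = a·s_k + b·t_k at every step:
  q = 1: r = 175, s = 1 − 1·0 = 1, t = 0 − 1·1 = -1  (check: 563·1 + 388·(-1) = 175)
  q = 2: r = 38, s = 0 − 2·1 = -2, t = 1 − 2·(-1) = 3  (check: 563·(-2) + 388·3 = 38)
  q = 4: r = 23, s = 1 − 4·(-2) = 9, t = -1 − 4·3 = -13  (check: 563·9 + 388·(-13) = 23)
  q = 1: r = 15, s = -2 − 1·9 = -11, t = 3 − 1·(-13) = 16  (check: 563·(-11) + 388·16 = 15)
  q = 1: r = 8, s = 9 − 1·(-11) = 20, t = -13 − 1·16 = -29  (check: 563·20 + 388·(-29) = 8)
  q = 1: r = 7, s = -11 − 1·20 = -31, t = 16 − 1·(-29) = 45  (check: 563·(-31) + 388·45 = 7)
  q = 1: r = 1, s = 20 − 1·(-31) = 51, t = -29 − 1·45 = -74  (check: 563·51 + 388·(-74) = 1)
The row with r = 1 (the gcd) gives the Bezout coefficients s = 51, t = -74.
Result: 563 · (51) + 388 · (-74) = 1.

gcd(563, 388) = 1; s = 51, t = -74 (check: 563·51 + 388·(-74) = 1).


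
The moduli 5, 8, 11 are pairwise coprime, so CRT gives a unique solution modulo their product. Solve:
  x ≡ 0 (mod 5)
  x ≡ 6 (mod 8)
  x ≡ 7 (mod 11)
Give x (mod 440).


Moduli 5, 8, 11 are pairwise coprime; by CRT there is a unique solution modulo M = 5 · 8 · 11 = 440.
Solve pairwise, accumulating the modulus:
  Start with x ≡ 0 (mod 5).
  Combine with x ≡ 6 (mod 8): since gcd(5, 8) = 1, we get a unique residue mod 40.
    Write x = 0 + 5·t and substitute into x ≡ 6 (mod 8): 5·t ≡ 6 − 0 = 6 (mod 8).
    The inverse of 5 mod 8 is 5 (since 5·5 = 25 = 3·8 + 1), so t ≡ 5·6 = 30 ≡ 6 (mod 8).
    Then x = 0 + 5·6 = 30, valid modulo lcm(5, 8) = 40: x ≡ 30 (mod 40).
  Combine with x ≡ 7 (mod 11): since gcd(40, 11) = 1, we get a unique residue mod 440.
    Write x = 30 + 40·t and substitute into x ≡ 7 (mod 11): 40·t ≡ 7 − 30 = -23 (mod 11).
    Reduce coefficients mod 11: 7·t ≡ 10 (mod 11).
    The inverse of 7 mod 11 is 8 (since 7·8 = 56 = 5·11 + 1), so t ≡ 8·10 = 80 ≡ 3 (mod 11).
    Then x = 30 + 40·3 = 150, valid modulo lcm(40, 11) = 440: x ≡ 150 (mod 440).
Verify: 150 mod 5 = 0 ✓, 150 mod 8 = 6 ✓, 150 mod 11 = 7 ✓.

x ≡ 150 (mod 440).


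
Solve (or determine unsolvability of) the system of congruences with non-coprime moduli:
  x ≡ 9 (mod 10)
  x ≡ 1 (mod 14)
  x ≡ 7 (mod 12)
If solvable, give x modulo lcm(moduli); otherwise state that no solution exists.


Moduli 10, 14, 12 are not pairwise coprime, so CRT works modulo lcm(m_i) when all pairwise compatibility conditions hold.
Pairwise compatibility: gcd(m_i, m_j) must divide a_i - a_j for every pair.
Merge one congruence at a time:
  Start: x ≡ 9 (mod 10).
  Combine with x ≡ 1 (mod 14): gcd(10, 14) = 2; 1 - 9 = -8, which IS divisible by 2, so compatible.
    Write x = 9 + 10·t and substitute into x ≡ 1 (mod 14): 10·t ≡ 1 − 9 = -8 (mod 14).
    Divide the congruence (and modulus) by g = 2: 5·t ≡ -4 (mod 7).
    Reduce coefficients mod 7: 5·t ≡ 3 (mod 7).
    The inverse of 5 mod 7 is 3 (since 5·3 = 15 = 2·7 + 1), so t ≡ 3·3 = 9 ≡ 2 (mod 7).
    Then x = 9 + 10·2 = 29, valid modulo lcm(10, 14) = 70: x ≡ 29 (mod 70).
  Combine with x ≡ 7 (mod 12): gcd(70, 12) = 2; 7 - 29 = -22, which IS divisible by 2, so compatible.
    Write x = 29 + 70·t and substitute into x ≡ 7 (mod 12): 70·t ≡ 7 − 29 = -22 (mod 12).
    Divide the congruence (and modulus) by g = 2: 35·t ≡ -11 (mod 6).
    Reduce coefficients mod 6: 5·t ≡ 1 (mod 6).
    The inverse of 5 mod 6 is 5 (since 5·5 = 25 = 4·6 + 1), so t ≡ 5·1 = 5 ≡ 5 (mod 6).
    Then x = 29 + 70·5 = 379, valid modulo lcm(70, 12) = 420: x ≡ 379 (mod 420).
Verify: 379 mod 10 = 9, 379 mod 14 = 1, 379 mod 12 = 7.

x ≡ 379 (mod 420).


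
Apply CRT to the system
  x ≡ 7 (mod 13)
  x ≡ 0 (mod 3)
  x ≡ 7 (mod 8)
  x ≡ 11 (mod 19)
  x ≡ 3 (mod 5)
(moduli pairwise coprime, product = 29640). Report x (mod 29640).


Product of moduli M = 13 · 3 · 8 · 19 · 5 = 29640.
Merge one congruence at a time:
  Start: x ≡ 7 (mod 13).
  Combine with x ≡ 0 (mod 3); new modulus lcm = 39.
    Write x = 7 + 13·t and substitute into x ≡ 0 (mod 3): 13·t ≡ 0 − 7 = -7 (mod 3).
    Reduce coefficients mod 3: 1·t ≡ 2 (mod 3).
    So t ≡ 2 (mod 3).
    Then x = 7 + 13·2 = 33, valid modulo lcm(13, 3) = 39: x ≡ 33 (mod 39).
  Combine with x ≡ 7 (mod 8); new modulus lcm = 312.
    Write x = 33 + 39·t and substitute into x ≡ 7 (mod 8): 39·t ≡ 7 − 33 = -26 (mod 8).
    Reduce coefficients mod 8: 7·t ≡ 6 (mod 8).
    The inverse of 7 mod 8 is 7 (since 7·7 = 49 = 6·8 + 1), so t ≡ 7·6 = 42 ≡ 2 (mod 8).
    Then x = 33 + 39·2 = 111, valid modulo lcm(39, 8) = 312: x ≡ 111 (mod 312).
  Combine with x ≡ 11 (mod 19); new modulus lcm = 5928.
    Write x = 111 + 312·t and substitute into x ≡ 11 (mod 19): 312·t ≡ 11 − 111 = -100 (mod 19).
    Reduce coefficients mod 19: 8·t ≡ 14 (mod 19).
    The inverse of 8 mod 19 is 12 (since 8·12 = 96 = 5·19 + 1), so t ≡ 12·14 = 168 ≡ 16 (mod 19).
    Then x = 111 + 312·16 = 5103, valid modulo lcm(312, 19) = 5928: x ≡ 5103 (mod 5928).
  Combine with x ≡ 3 (mod 5); new modulus lcm = 29640.
    Write x = 5103 + 5928·t and substitute into x ≡ 3 (mod 5): 5928·t ≡ 3 − 5103 = -5100 (mod 5).
    Reduce coefficients mod 5: 3·t ≡ 0 (mod 5).
    The inverse of 3 mod 5 is 2 (since 3·2 = 6 = 1·5 + 1), so t ≡ 2·0 = 0 ≡ 0 (mod 5).
    Then x = 5103 + 5928·0 = 5103, valid modulo lcm(5928, 5) = 29640: x ≡ 5103 (mod 29640).
Verify against each original: 5103 mod 13 = 7, 5103 mod 3 = 0, 5103 mod 8 = 7, 5103 mod 19 = 11, 5103 mod 5 = 3.

x ≡ 5103 (mod 29640).


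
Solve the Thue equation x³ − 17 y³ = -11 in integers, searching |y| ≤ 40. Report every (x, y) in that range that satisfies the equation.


The equation is x³ - 17y³ = -11. For fixed y, x³ = 17·y³ − 11, so a solution requires the RHS to be a perfect cube.
Strategy: iterate y from -40 to 40, compute RHS = 17·y³ − 11, and check whether it is a (positive or negative) perfect cube.
Check small values of y:
  y = 0: RHS = -11 is not a perfect cube.
  y = 1: RHS = 6 is not a perfect cube.
  y = -1: RHS = -28 is not a perfect cube.
  y = 2: RHS = 125 = (5)³ ⇒ x = 5 works.
  y = -2: RHS = -147 is not a perfect cube.
  y = 3: RHS = 448 is not a perfect cube.
  y = -3: RHS = -470 is not a perfect cube.
Continuing the search up to |y| = 40 finds no further solutions beyond those listed.
Collected solutions: (5, 2).

Solutions (with |y| ≤ 40): (5, 2).


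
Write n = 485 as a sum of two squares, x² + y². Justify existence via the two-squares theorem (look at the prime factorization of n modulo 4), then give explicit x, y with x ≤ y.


Step 1: Factor n = 485 = 5 · 97.
Step 2: Check the mod-4 condition on each prime factor: 5 ≡ 1 (mod 4), exponent 1; 97 ≡ 1 (mod 4), exponent 1.
All primes ≡ 3 (mod 4) appear to even exponent (or don't appear), so by the two-squares theorem n IS expressible as a sum of two squares.
Step 3: Build a representation. Here n = 5 · 97 is a product of primes ≡ 1 (mod 4). Each prime p ≡ 1 (mod 4) is itself a sum of two squares; find a² by testing p − a² for a perfect square:
  5: 5 − 1² = 4 = 2² ⇒ 5 = 1² + 2².
  97: 97 − 1² = 96, 97 − 2² = 93, 97 − 3² = 88, 97 − 4² = 81 = 9² ⇒ 97 = 4² + 9².
  Combine using the Brahmagupta–Fibonacci identity (a² + b²)(c² + d²) = (ac − bd)² + (ad + bc)² = (ac + bd)² + (ad − bc)²:
  5 · 97 = 485: from (1² + 2²)(4² + 9²), take (1·4 − 2·9, 1·9 + 2·4) = (4 − 18, 9 + 8) = (-14, 17); dropping signs (only squares matter) gives (14, 17); check 14² + 17² = 196 + 289 = 485 ✓.
Step 4: Order so x ≤ y and verify: 14² + 17² = 196 + 289 = 485 = n. ✓

n = 485 = 14² + 17² (one valid representation with x ≤ y).


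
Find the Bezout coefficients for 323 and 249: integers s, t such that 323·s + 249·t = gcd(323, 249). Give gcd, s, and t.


Euclidean algorithm on (323, 249) — divide until remainder is 0:
  323 = 1 · 249 + 74
  249 = 3 · 74 + 27
  74 = 2 · 27 + 20
  27 = 1 · 20 + 7
  20 = 2 · 7 + 6
  7 = 1 · 6 + 1
  6 = 6 · 1 + 0
gcd(323, 249) = 1.
Track Bezout coefficients alongside the remainders: start with r₀ = 323 = a·1 + b·0 (s = 1, t = 0) and r₁ = 249 = a·0 + b·1 (s = 0, t = 1); each new remainder r_{k+1} = r_{k-1} − q_k·r_k inherits s_{k+1} = s_{k-1} − q_k·s_k, t_{k+1} = t_{k-1} − q_k·t_k, so r_k = a·s_k + b·t_k at every step:
  q = 1: r = 74, s = 1 − 1·0 = 1, t = 0 − 1·1 = -1  (check: 323·1 + 249·(-1) = 74)
  q = 3: r = 27, s = 0 − 3·1 = -3, t = 1 − 3·(-1) = 4  (check: 323·(-3) + 249·4 = 27)
  q = 2: r = 20, s = 1 − 2·(-3) = 7, t = -1 − 2·4 = -9  (check: 323·7 + 249·(-9) = 20)
  q = 1: r = 7, s = -3 − 1·7 = -10, t = 4 − 1·(-9) = 13  (check: 323·(-10) + 249·13 = 7)
  q = 2: r = 6, s = 7 − 2·(-10) = 27, t = -9 − 2·13 = -35  (check: 323·27 + 249·(-35) = 6)
  q = 1: r = 1, s = -10 − 1·27 = -37, t = 13 − 1·(-35) = 48  (check: 323·(-37) + 249·48 = 1)
The row with r = 1 (the gcd) gives the Bezout coefficients s = -37, t = 48.
Result: 323 · (-37) + 249 · (48) = 1.

gcd(323, 249) = 1; s = -37, t = 48 (check: 323·(-37) + 249·48 = 1).


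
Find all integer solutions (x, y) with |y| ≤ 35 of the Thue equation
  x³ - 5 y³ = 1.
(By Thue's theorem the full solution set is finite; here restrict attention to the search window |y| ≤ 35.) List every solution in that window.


The equation is x³ - 5y³ = 1. For fixed y, x³ = 5·y³ + 1, so a solution requires the RHS to be a perfect cube.
Strategy: iterate y from -35 to 35, compute RHS = 5·y³ + 1, and check whether it is a (positive or negative) perfect cube.
Check small values of y:
  y = 0: RHS = 1 = (1)³ ⇒ x = 1 works.
  y = 1: RHS = 6 is not a perfect cube.
  y = -1: RHS = -4 is not a perfect cube.
  y = 2: RHS = 41 is not a perfect cube.
  y = -2: RHS = -39 is not a perfect cube.
  y = 3: RHS = 136 is not a perfect cube.
  y = -3: RHS = -134 is not a perfect cube.
Continuing the search up to |y| = 35 finds no further solutions beyond those listed.
Collected solutions: (1, 0).

Solutions (with |y| ≤ 35): (1, 0).


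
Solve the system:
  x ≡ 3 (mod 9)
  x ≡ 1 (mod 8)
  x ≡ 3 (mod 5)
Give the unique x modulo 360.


Moduli 9, 8, 5 are pairwise coprime; by CRT there is a unique solution modulo M = 9 · 8 · 5 = 360.
Solve pairwise, accumulating the modulus:
  Start with x ≡ 3 (mod 9).
  Combine with x ≡ 1 (mod 8): since gcd(9, 8) = 1, we get a unique residue mod 72.
    Write x = 3 + 9·t and substitute into x ≡ 1 (mod 8): 9·t ≡ 1 − 3 = -2 (mod 8).
    Reduce coefficients mod 8: 1·t ≡ 6 (mod 8).
    So t ≡ 6 (mod 8).
    Then x = 3 + 9·6 = 57, valid modulo lcm(9, 8) = 72: x ≡ 57 (mod 72).
  Combine with x ≡ 3 (mod 5): since gcd(72, 5) = 1, we get a unique residue mod 360.
    Write x = 57 + 72·t and substitute into x ≡ 3 (mod 5): 72·t ≡ 3 − 57 = -54 (mod 5).
    Reduce coefficients mod 5: 2·t ≡ 1 (mod 5).
    The inverse of 2 mod 5 is 3 (since 2·3 = 6 = 1·5 + 1), so t ≡ 3·1 = 3 ≡ 3 (mod 5).
    Then x = 57 + 72·3 = 273, valid modulo lcm(72, 5) = 360: x ≡ 273 (mod 360).
Verify: 273 mod 9 = 3 ✓, 273 mod 8 = 1 ✓, 273 mod 5 = 3 ✓.

x ≡ 273 (mod 360).


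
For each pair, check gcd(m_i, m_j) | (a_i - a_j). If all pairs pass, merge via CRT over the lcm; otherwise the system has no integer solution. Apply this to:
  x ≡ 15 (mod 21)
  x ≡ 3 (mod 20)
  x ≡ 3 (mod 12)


Moduli 21, 20, 12 are not pairwise coprime, so CRT works modulo lcm(m_i) when all pairwise compatibility conditions hold.
Pairwise compatibility: gcd(m_i, m_j) must divide a_i - a_j for every pair.
Merge one congruence at a time:
  Start: x ≡ 15 (mod 21).
  Combine with x ≡ 3 (mod 20): gcd(21, 20) = 1; 3 - 15 = -12, which IS divisible by 1, so compatible.
    Write x = 15 + 21·t and substitute into x ≡ 3 (mod 20): 21·t ≡ 3 − 15 = -12 (mod 20).
    Reduce coefficients mod 20: 1·t ≡ 8 (mod 20).
    So t ≡ 8 (mod 20).
    Then x = 15 + 21·8 = 183, valid modulo lcm(21, 20) = 420: x ≡ 183 (mod 420).
  Combine with x ≡ 3 (mod 12): gcd(420, 12) = 12; 3 - 183 = -180, which IS divisible by 12, so compatible.
    Write x = 183 + 420·t and substitute into x ≡ 3 (mod 12): 420·t ≡ 3 − 183 = -180 (mod 12).
    Divide the congruence (and modulus) by g = 12: 35·t ≡ -15 (mod 1).
    Modulo 1 every t works; take t = 0.
    Then x = 183 + 420·0 = 183, valid modulo lcm(420, 12) = 420: x ≡ 183 (mod 420).
Verify: 183 mod 21 = 15, 183 mod 20 = 3, 183 mod 12 = 3.

x ≡ 183 (mod 420).


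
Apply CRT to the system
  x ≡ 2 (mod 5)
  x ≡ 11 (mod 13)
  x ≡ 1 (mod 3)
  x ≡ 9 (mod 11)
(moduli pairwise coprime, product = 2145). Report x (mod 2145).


Product of moduli M = 5 · 13 · 3 · 11 = 2145.
Merge one congruence at a time:
  Start: x ≡ 2 (mod 5).
  Combine with x ≡ 11 (mod 13); new modulus lcm = 65.
    Write x = 2 + 5·t and substitute into x ≡ 11 (mod 13): 5·t ≡ 11 − 2 = 9 (mod 13).
    The inverse of 5 mod 13 is 8 (since 5·8 = 40 = 3·13 + 1), so t ≡ 8·9 = 72 ≡ 7 (mod 13).
    Then x = 2 + 5·7 = 37, valid modulo lcm(5, 13) = 65: x ≡ 37 (mod 65).
  Combine with x ≡ 1 (mod 3); new modulus lcm = 195.
    Write x = 37 + 65·t and substitute into x ≡ 1 (mod 3): 65·t ≡ 1 − 37 = -36 (mod 3).
    Reduce coefficients mod 3: 2·t ≡ 0 (mod 3).
    The inverse of 2 mod 3 is 2 (since 2·2 = 4 = 1·3 + 1), so t ≡ 2·0 = 0 ≡ 0 (mod 3).
    Then x = 37 + 65·0 = 37, valid modulo lcm(65, 3) = 195: x ≡ 37 (mod 195).
  Combine with x ≡ 9 (mod 11); new modulus lcm = 2145.
    Write x = 37 + 195·t and substitute into x ≡ 9 (mod 11): 195·t ≡ 9 − 37 = -28 (mod 11).
    Reduce coefficients mod 11: 8·t ≡ 5 (mod 11).
    The inverse of 8 mod 11 is 7 (since 8·7 = 56 = 5·11 + 1), so t ≡ 7·5 = 35 ≡ 2 (mod 11).
    Then x = 37 + 195·2 = 427, valid modulo lcm(195, 11) = 2145: x ≡ 427 (mod 2145).
Verify against each original: 427 mod 5 = 2, 427 mod 13 = 11, 427 mod 3 = 1, 427 mod 11 = 9.

x ≡ 427 (mod 2145).


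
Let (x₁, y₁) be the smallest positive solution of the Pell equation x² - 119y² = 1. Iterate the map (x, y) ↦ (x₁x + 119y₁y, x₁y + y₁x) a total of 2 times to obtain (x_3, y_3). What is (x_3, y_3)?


Step 1: Find the fundamental solution (x₁, y₁) of x² - 119y² = 1.
  Expand √119 as a continued fraction. a₀ = ⌊√119⌋ = 10; iterate m_{k+1} = d_k·a_k − m_k, d_{k+1} = (119 − m_{k+1}²)/d_k, a_{k+1} = ⌊(a₀ + m_{k+1})/d_{k+1}⌋ (starting m₀ = 0, d₀ = 1), with convergents p_k = a_k·p_{k-1} + p_{k-2}, q_k = a_k·q_{k-1} + q_{k-2} (p₋₁ = 1, q₋₁ = 0):
  k = 0: a₀ = 10; p₀/q₀ = 10/1; p₀² − 119·q₀² = 100 − 119 = -19.
  k = 1: m = 10, d = 19, a = ⌊(10 + 10)/19⌋ = 1; p/q = (1·10 + 1)/(1·1 + 0) = 11/1; p² − 119·q² = 121 − 119 = 2.
  k = 2: m = 9, d = 2, a = ⌊(10 + 9)/2⌋ = 9; p/q = (9·11 + 10)/(9·1 + 1) = 109/10; p² − 119·q² = 11881 − 11900 = -19.
  k = 3: m = 9, d = 19, a = ⌊(10 + 9)/19⌋ = 1; p/q = (1·109 + 11)/(1·10 + 1) = 120/11; p² − 119·q² = 14400 − 14399 = 1.
  The first convergent with p² − 119·q² = 1 gives the fundamental solution (x₁, y₁) = (120, 11).
Step 2: Apply the recurrence (x_{n+1}, y_{n+1}) = (x₁x_n + 119y₁y_n, x₁y_n + y₁x_n) repeatedly.
  From (x_1, y_1) = (120, 11): x_2 = 120·120 + 119·11·11 = 28799; y_2 = 120·11 + 11·120 = 2640.
  From (x_2, y_2) = (28799, 2640): x_3 = 120·28799 + 119·11·2640 = 6911640; y_3 = 120·2640 + 11·28799 = 633589.
Step 3: Verify x_3² - 119·y_3² = 47770767489600 - 47770767489599 = 1 (should be 1). ✓

(x_1, y_1) = (120, 11); (x_3, y_3) = (6911640, 633589).


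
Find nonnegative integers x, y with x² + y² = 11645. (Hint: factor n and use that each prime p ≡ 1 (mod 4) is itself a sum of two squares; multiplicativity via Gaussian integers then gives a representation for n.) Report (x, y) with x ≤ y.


Step 1: Factor n = 11645 = 5 · 17 · 137.
Step 2: Check the mod-4 condition on each prime factor: 5 ≡ 1 (mod 4), exponent 1; 17 ≡ 1 (mod 4), exponent 1; 137 ≡ 1 (mod 4), exponent 1.
All primes ≡ 3 (mod 4) appear to even exponent (or don't appear), so by the two-squares theorem n IS expressible as a sum of two squares.
Step 3: Build a representation. Here n = 5 · 17 · 137 is a product of primes ≡ 1 (mod 4). Each prime p ≡ 1 (mod 4) is itself a sum of two squares; find a² by testing p − a² for a perfect square:
  5: 5 − 1² = 4 = 2² ⇒ 5 = 1² + 2².
  17: 17 − 1² = 16 = 4² ⇒ 17 = 1² + 4².
  137: 137 − 1² = 136, 137 − 2² = 133, 137 − 3² = 128, 137 − 4² = 121 = 11² ⇒ 137 = 4² + 11².
  Combine using the Brahmagupta–Fibonacci identity (a² + b²)(c² + d²) = (ac − bd)² + (ad + bc)² = (ac + bd)² + (ad − bc)²:
  5 · 17 = 85: from (1² + 2²)(1² + 4²), take (1·1 − 2·4, 1·4 + 2·1) = (1 − 8, 4 + 2) = (-7, 6); dropping signs (only squares matter) gives (7, 6); check 7² + 6² = 49 + 36 = 85 ✓.
  85 · 137 = 11645: from (7² + 6²)(4² + 11²), take (7·4 − 6·11, 7·11 + 6·4) = (28 − 66, 77 + 24) = (-38, 101); dropping signs (only squares matter) gives (38, 101); check 38² + 101² = 1444 + 10201 = 11645 ✓.
Step 4: Order so x ≤ y and verify: 38² + 101² = 1444 + 10201 = 11645 = n. ✓

n = 11645 = 38² + 101² (one valid representation with x ≤ y).


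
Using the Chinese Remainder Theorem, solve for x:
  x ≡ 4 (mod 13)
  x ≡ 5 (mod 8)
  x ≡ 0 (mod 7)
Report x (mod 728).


Moduli 13, 8, 7 are pairwise coprime; by CRT there is a unique solution modulo M = 13 · 8 · 7 = 728.
Solve pairwise, accumulating the modulus:
  Start with x ≡ 4 (mod 13).
  Combine with x ≡ 5 (mod 8): since gcd(13, 8) = 1, we get a unique residue mod 104.
    Write x = 4 + 13·t and substitute into x ≡ 5 (mod 8): 13·t ≡ 5 − 4 = 1 (mod 8).
    Reduce coefficients mod 8: 5·t ≡ 1 (mod 8).
    The inverse of 5 mod 8 is 5 (since 5·5 = 25 = 3·8 + 1), so t ≡ 5·1 = 5 ≡ 5 (mod 8).
    Then x = 4 + 13·5 = 69, valid modulo lcm(13, 8) = 104: x ≡ 69 (mod 104).
  Combine with x ≡ 0 (mod 7): since gcd(104, 7) = 1, we get a unique residue mod 728.
    Write x = 69 + 104·t and substitute into x ≡ 0 (mod 7): 104·t ≡ 0 − 69 = -69 (mod 7).
    Reduce coefficients mod 7: 6·t ≡ 1 (mod 7).
    The inverse of 6 mod 7 is 6 (since 6·6 = 36 = 5·7 + 1), so t ≡ 6·1 = 6 ≡ 6 (mod 7).
    Then x = 69 + 104·6 = 693, valid modulo lcm(104, 7) = 728: x ≡ 693 (mod 728).
Verify: 693 mod 13 = 4 ✓, 693 mod 8 = 5 ✓, 693 mod 7 = 0 ✓.

x ≡ 693 (mod 728).


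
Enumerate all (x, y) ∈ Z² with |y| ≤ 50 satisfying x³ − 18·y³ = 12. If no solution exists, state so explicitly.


The equation is x³ - 18y³ = 12. For fixed y, x³ = 18·y³ + 12, so a solution requires the RHS to be a perfect cube.
Strategy: iterate y from -50 to 50, compute RHS = 18·y³ + 12, and check whether it is a (positive or negative) perfect cube.
Check small values of y:
  y = 0: RHS = 12 is not a perfect cube.
  y = 1: RHS = 30 is not a perfect cube.
  y = -1: RHS = -6 is not a perfect cube.
  y = 2: RHS = 156 is not a perfect cube.
  y = -2: RHS = -132 is not a perfect cube.
  y = 3: RHS = 498 is not a perfect cube.
  y = -3: RHS = -474 is not a perfect cube.
Continuing the search up to |y| = 50 finds no solutions either.
No (x, y) in the scanned range satisfies the equation.

No integer solutions with |y| ≤ 50.


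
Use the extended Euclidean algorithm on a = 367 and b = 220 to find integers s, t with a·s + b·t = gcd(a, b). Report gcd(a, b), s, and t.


Euclidean algorithm on (367, 220) — divide until remainder is 0:
  367 = 1 · 220 + 147
  220 = 1 · 147 + 73
  147 = 2 · 73 + 1
  73 = 73 · 1 + 0
gcd(367, 220) = 1.
Track Bezout coefficients alongside the remainders: start with r₀ = 367 = a·1 + b·0 (s = 1, t = 0) and r₁ = 220 = a·0 + b·1 (s = 0, t = 1); each new remainder r_{k+1} = r_{k-1} − q_k·r_k inherits s_{k+1} = s_{k-1} − q_k·s_k, t_{k+1} = t_{k-1} − q_k·t_k, so r_k = a·s_k + b·t_k at every step:
  q = 1: r = 147, s = 1 − 1·0 = 1, t = 0 − 1·1 = -1  (check: 367·1 + 220·(-1) = 147)
  q = 1: r = 73, s = 0 − 1·1 = -1, t = 1 − 1·(-1) = 2  (check: 367·(-1) + 220·2 = 73)
  q = 2: r = 1, s = 1 − 2·(-1) = 3, t = -1 − 2·2 = -5  (check: 367·3 + 220·(-5) = 1)
The row with r = 1 (the gcd) gives the Bezout coefficients s = 3, t = -5.
Result: 367 · (3) + 220 · (-5) = 1.

gcd(367, 220) = 1; s = 3, t = -5 (check: 367·3 + 220·(-5) = 1).
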